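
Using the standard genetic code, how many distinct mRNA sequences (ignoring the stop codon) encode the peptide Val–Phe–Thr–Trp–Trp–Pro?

Val: 4 codons.
Phe: 2 codons.
Thr: 4 codons.
Trp: 1 codon.
Trp: 1 codon.
Pro: 4 codons.
4 × 2 × 4 × 1 × 1 × 4 = 128.

128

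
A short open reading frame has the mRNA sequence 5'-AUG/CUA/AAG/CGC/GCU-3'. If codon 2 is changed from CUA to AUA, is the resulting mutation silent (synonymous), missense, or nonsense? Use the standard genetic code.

Position 4 falls in codon 2: CUA → Leu.
After the substitution the codon is AUA → Ile.
Leu ≠ Ile, so this is a missense mutation.

missense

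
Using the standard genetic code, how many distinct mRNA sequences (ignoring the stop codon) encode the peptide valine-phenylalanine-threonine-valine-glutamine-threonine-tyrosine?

Val: 4 codons.
Phe: 2 codons.
Thr: 4 codons.
Val: 4 codons.
Gln: 2 codons.
Thr: 4 codons.
Tyr: 2 codons.
4 × 2 × 4 × 4 × 2 × 4 × 2 = 2048.

2048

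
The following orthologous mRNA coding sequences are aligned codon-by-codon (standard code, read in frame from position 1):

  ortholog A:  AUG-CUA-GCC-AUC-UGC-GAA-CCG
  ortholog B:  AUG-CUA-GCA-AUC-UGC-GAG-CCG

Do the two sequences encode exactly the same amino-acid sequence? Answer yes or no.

yes

Codon 1: AUG Met / AUG Met — identical.
Codon 2: CUA Leu / CUA Leu — identical.
Codon 3: GCC Ala / GCA Ala — synonymous.
Codon 4: AUC Ile / AUC Ile — identical.
Codon 5: UGC Cys / UGC Cys — identical.
Codon 6: GAA Glu / GAG Glu — synonymous.
Codon 7: CCG Pro / CCG Pro — identical.
Nonsynonymous differences: 0 → same protein.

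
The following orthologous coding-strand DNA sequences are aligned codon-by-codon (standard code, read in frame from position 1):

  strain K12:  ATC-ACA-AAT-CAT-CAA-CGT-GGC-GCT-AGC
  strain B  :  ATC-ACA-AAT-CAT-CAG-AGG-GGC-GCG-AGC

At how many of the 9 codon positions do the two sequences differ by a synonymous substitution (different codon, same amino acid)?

3

Codon 1: ATC Ile / ATC Ile — identical.
Codon 2: ACA Thr / ACA Thr — identical.
Codon 3: AAT Asn / AAT Asn — identical.
Codon 4: CAT His / CAT His — identical.
Codon 5: CAA Gln / CAG Gln — synonymous.
Codon 6: CGT Arg / AGG Arg — synonymous.
Codon 7: GGC Gly / GGC Gly — identical.
Codon 8: GCT Ala / GCG Ala — synonymous.
Codon 9: AGC Ser / AGC Ser — identical.
Synonymous differences: 3.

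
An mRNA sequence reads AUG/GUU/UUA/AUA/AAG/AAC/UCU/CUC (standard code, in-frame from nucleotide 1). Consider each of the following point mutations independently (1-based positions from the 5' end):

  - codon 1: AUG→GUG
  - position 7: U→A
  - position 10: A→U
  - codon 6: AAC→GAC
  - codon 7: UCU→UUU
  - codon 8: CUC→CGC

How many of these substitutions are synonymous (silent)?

0

Codon 1: AUG (Met) → GUG (Val) — missense.
Codon 3: UUA (Leu) → AUA (Ile) — missense.
Codon 4: AUA (Ile) → UUA (Leu) — missense.
Codon 6: AAC (Asn) → GAC (Asp) — missense.
Codon 7: UCU (Ser) → UUU (Phe) — missense.
Codon 8: CUC (Leu) → CGC (Arg) — missense.
Synonymous: 0 of 6.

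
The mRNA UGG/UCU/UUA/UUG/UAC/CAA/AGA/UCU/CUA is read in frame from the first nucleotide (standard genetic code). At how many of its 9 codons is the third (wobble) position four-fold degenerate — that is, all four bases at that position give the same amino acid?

Codon 1 UGG (Trp): third position 1-fold.
Codon 2 UCU (Ser): third position 4-fold.
Codon 3 UUA (Leu): third position 2-fold.
Codon 4 UUG (Leu): third position 2-fold.
Codon 5 UAC (Tyr): third position 2-fold.
Codon 6 CAA (Gln): third position 2-fold.
Codon 7 AGA (Arg): third position 2-fold.
Codon 8 UCU (Ser): third position 4-fold.
Codon 9 CUA (Leu): third position 4-fold.
Four-fold degenerate third positions: 3.

3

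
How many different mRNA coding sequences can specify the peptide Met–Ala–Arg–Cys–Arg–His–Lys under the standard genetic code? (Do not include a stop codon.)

1152

Met: 1 codon.
Ala: 4 codons.
Arg: 6 codons.
Cys: 2 codons.
Arg: 6 codons.
His: 2 codons.
Lys: 2 codons.
1 × 4 × 6 × 2 × 6 × 2 × 2 = 1152.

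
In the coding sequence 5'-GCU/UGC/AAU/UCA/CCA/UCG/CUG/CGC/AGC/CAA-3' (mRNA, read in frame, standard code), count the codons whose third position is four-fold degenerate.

Codon 1 GCU (Ala): third position 4-fold.
Codon 2 UGC (Cys): third position 2-fold.
Codon 3 AAU (Asn): third position 2-fold.
Codon 4 UCA (Ser): third position 4-fold.
Codon 5 CCA (Pro): third position 4-fold.
Codon 6 UCG (Ser): third position 4-fold.
Codon 7 CUG (Leu): third position 4-fold.
Codon 8 CGC (Arg): third position 4-fold.
Codon 9 AGC (Ser): third position 2-fold.
Codon 10 CAA (Gln): third position 2-fold.
Four-fold degenerate third positions: 6.

6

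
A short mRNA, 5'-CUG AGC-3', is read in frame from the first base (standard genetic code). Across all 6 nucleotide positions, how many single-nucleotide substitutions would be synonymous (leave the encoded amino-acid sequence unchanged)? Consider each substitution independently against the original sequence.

5

Codon 1 (CUG, Leu): 4 synonymous substitutions.
Codon 2 (AGC, Ser): 1 synonymous substitution.
Total: 4 + 1 = 5.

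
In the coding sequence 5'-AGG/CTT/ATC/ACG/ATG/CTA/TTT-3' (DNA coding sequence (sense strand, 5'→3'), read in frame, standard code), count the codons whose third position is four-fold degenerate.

Codon 1 AGG (Arg): third position 2-fold.
Codon 2 CTT (Leu): third position 4-fold.
Codon 3 ATC (Ile): third position 3-fold.
Codon 4 ACG (Thr): third position 4-fold.
Codon 5 ATG (Met): third position 1-fold.
Codon 6 CTA (Leu): third position 4-fold.
Codon 7 TTT (Phe): third position 2-fold.
Four-fold degenerate third positions: 3.

3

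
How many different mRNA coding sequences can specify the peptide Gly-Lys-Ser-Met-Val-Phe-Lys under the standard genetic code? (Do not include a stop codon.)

Gly: 4 codons.
Lys: 2 codons.
Ser: 6 codons.
Met: 1 codon.
Val: 4 codons.
Phe: 2 codons.
Lys: 2 codons.
4 × 2 × 6 × 1 × 4 × 2 × 2 = 768.

768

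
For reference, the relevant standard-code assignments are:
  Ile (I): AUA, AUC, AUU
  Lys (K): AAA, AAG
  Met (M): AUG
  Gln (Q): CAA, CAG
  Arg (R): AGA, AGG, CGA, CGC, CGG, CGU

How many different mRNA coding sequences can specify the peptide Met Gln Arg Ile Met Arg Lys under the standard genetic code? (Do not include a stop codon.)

Met: 1 codon.
Gln: 2 codons.
Arg: 6 codons.
Ile: 3 codons.
Met: 1 codon.
Arg: 6 codons.
Lys: 2 codons.
1 × 2 × 6 × 3 × 1 × 6 × 2 = 432.

432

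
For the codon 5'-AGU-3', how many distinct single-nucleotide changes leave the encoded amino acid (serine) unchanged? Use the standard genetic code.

Position 1: none → 0 synonymous.
Position 2: none → 0 synonymous.
Position 3: AGC → 1 synonymous.
Total: 0 + 0 + 1 = 1.

1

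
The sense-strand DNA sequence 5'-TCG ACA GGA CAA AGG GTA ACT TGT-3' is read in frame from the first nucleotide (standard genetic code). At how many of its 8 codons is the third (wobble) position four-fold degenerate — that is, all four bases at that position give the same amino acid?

5

Codon 1 TCG (Ser): third position 4-fold.
Codon 2 ACA (Thr): third position 4-fold.
Codon 3 GGA (Gly): third position 4-fold.
Codon 4 CAA (Gln): third position 2-fold.
Codon 5 AGG (Arg): third position 2-fold.
Codon 6 GTA (Val): third position 4-fold.
Codon 7 ACT (Thr): third position 4-fold.
Codon 8 TGT (Cys): third position 2-fold.
Four-fold degenerate third positions: 5.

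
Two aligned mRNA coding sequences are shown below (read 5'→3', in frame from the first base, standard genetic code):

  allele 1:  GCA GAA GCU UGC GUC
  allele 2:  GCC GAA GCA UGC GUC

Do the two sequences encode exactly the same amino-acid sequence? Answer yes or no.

yes

Codon 1: GCA Ala / GCC Ala — synonymous.
Codon 2: GAA Glu / GAA Glu — identical.
Codon 3: GCU Ala / GCA Ala — synonymous.
Codon 4: UGC Cys / UGC Cys — identical.
Codon 5: GUC Val / GUC Val — identical.
Nonsynonymous differences: 0 → same protein.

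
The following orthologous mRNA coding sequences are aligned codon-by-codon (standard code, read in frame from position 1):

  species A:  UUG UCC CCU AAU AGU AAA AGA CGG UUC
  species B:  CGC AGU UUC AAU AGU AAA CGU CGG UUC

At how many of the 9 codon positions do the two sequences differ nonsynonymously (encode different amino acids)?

2

Codon 1: UUG Leu / CGC Arg — nonsynonymous.
Codon 2: UCC Ser / AGU Ser — synonymous.
Codon 3: CCU Pro / UUC Phe — nonsynonymous.
Codon 4: AAU Asn / AAU Asn — identical.
Codon 5: AGU Ser / AGU Ser — identical.
Codon 6: AAA Lys / AAA Lys — identical.
Codon 7: AGA Arg / CGU Arg — synonymous.
Codon 8: CGG Arg / CGG Arg — identical.
Codon 9: UUC Phe / UUC Phe — identical.
Nonsynonymous differences: 2.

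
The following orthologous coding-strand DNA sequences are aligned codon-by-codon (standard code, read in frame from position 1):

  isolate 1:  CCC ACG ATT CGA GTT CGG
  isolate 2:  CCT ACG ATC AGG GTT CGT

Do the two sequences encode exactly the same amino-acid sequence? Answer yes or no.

Codon 1: CCC Pro / CCT Pro — synonymous.
Codon 2: ACG Thr / ACG Thr — identical.
Codon 3: ATT Ile / ATC Ile — synonymous.
Codon 4: CGA Arg / AGG Arg — synonymous.
Codon 5: GTT Val / GTT Val — identical.
Codon 6: CGG Arg / CGT Arg — synonymous.
Nonsynonymous differences: 0 → same protein.

yes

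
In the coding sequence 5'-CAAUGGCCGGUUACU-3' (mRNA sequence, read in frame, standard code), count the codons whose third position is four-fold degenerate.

Codon 1 CAA (Gln): third position 2-fold.
Codon 2 UGG (Trp): third position 1-fold.
Codon 3 CCG (Pro): third position 4-fold.
Codon 4 GUU (Val): third position 4-fold.
Codon 5 ACU (Thr): third position 4-fold.
Four-fold degenerate third positions: 3.

3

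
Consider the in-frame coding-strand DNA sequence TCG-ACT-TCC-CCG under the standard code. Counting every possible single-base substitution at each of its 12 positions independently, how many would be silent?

Codon 1 (TCG, Ser): 3 synonymous substitutions.
Codon 2 (ACT, Thr): 3 synonymous substitutions.
Codon 3 (TCC, Ser): 3 synonymous substitutions.
Codon 4 (CCG, Pro): 3 synonymous substitutions.
Total: 3 + 3 + 3 + 3 = 12.

12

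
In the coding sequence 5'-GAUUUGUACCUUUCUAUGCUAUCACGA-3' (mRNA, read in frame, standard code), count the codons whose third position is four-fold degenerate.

5

Codon 1 GAU (Asp): third position 2-fold.
Codon 2 UUG (Leu): third position 2-fold.
Codon 3 UAC (Tyr): third position 2-fold.
Codon 4 CUU (Leu): third position 4-fold.
Codon 5 UCU (Ser): third position 4-fold.
Codon 6 AUG (Met): third position 1-fold.
Codon 7 CUA (Leu): third position 4-fold.
Codon 8 UCA (Ser): third position 4-fold.
Codon 9 CGA (Arg): third position 4-fold.
Four-fold degenerate third positions: 5.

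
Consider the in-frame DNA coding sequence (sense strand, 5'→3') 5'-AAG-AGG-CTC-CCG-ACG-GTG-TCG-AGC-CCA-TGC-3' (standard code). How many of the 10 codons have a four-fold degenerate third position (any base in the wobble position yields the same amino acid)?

6

Codon 1 AAG (Lys): third position 2-fold.
Codon 2 AGG (Arg): third position 2-fold.
Codon 3 CTC (Leu): third position 4-fold.
Codon 4 CCG (Pro): third position 4-fold.
Codon 5 ACG (Thr): third position 4-fold.
Codon 6 GTG (Val): third position 4-fold.
Codon 7 TCG (Ser): third position 4-fold.
Codon 8 AGC (Ser): third position 2-fold.
Codon 9 CCA (Pro): third position 4-fold.
Codon 10 TGC (Cys): third position 2-fold.
Four-fold degenerate third positions: 6.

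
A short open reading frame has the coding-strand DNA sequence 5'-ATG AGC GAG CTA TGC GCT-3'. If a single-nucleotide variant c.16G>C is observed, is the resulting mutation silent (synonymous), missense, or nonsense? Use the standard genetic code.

missense

Position 16 falls in codon 6: GCT → Ala.
After the substitution the codon is CCT → Pro.
Ala ≠ Pro, so this is a missense mutation.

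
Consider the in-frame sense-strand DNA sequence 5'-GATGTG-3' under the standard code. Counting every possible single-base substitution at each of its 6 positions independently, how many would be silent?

4

Codon 1 (GAT, Asp): 1 synonymous substitution.
Codon 2 (GTG, Val): 3 synonymous substitutions.
Total: 1 + 3 = 4.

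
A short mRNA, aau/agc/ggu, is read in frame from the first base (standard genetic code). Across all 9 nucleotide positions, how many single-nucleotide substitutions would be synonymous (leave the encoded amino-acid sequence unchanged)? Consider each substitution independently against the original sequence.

5

Codon 1 (AAU, Asn): 1 synonymous substitution.
Codon 2 (AGC, Ser): 1 synonymous substitution.
Codon 3 (GGU, Gly): 3 synonymous substitutions.
Total: 1 + 1 + 3 = 5.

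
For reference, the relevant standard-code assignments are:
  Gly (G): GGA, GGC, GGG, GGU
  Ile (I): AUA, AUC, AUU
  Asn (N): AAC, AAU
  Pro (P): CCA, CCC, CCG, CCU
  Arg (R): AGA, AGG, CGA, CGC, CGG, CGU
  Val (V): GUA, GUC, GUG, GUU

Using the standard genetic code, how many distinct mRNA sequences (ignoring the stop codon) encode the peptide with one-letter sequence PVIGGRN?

Pro: 4 codons.
Val: 4 codons.
Ile: 3 codons.
Gly: 4 codons.
Gly: 4 codons.
Arg: 6 codons.
Asn: 2 codons.
4 × 4 × 3 × 4 × 4 × 6 × 2 = 9216.

9216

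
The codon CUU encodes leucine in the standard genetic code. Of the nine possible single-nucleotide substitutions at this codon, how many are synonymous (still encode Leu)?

Position 1: none → 0 synonymous.
Position 2: none → 0 synonymous.
Position 3: CUC, CUA, CUG → 3 synonymous.
Total: 0 + 0 + 3 = 3.

3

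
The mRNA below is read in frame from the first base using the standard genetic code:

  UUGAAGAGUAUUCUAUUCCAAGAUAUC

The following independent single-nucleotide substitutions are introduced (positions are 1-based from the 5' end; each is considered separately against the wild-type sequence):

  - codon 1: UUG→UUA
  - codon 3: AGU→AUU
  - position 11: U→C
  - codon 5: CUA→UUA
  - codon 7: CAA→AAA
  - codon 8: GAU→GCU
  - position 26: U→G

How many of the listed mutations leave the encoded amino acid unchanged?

2

Codon 1: UUG (Leu) → UUA (Leu) — synonymous.
Codon 3: AGU (Ser) → AUU (Ile) — missense.
Codon 4: AUU (Ile) → ACU (Thr) — missense.
Codon 5: CUA (Leu) → UUA (Leu) — synonymous.
Codon 7: CAA (Gln) → AAA (Lys) — missense.
Codon 8: GAU (Asp) → GCU (Ala) — missense.
Codon 9: AUC (Ile) → AGC (Ser) — missense.
Synonymous: 2 of 7.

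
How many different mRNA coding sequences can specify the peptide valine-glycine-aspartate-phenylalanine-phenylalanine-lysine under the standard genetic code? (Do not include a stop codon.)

256

Val: 4 codons.
Gly: 4 codons.
Asp: 2 codons.
Phe: 2 codons.
Phe: 2 codons.
Lys: 2 codons.
4 × 4 × 2 × 2 × 2 × 2 = 256.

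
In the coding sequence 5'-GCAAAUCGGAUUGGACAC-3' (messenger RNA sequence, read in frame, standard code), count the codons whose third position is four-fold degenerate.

Codon 1 GCA (Ala): third position 4-fold.
Codon 2 AAU (Asn): third position 2-fold.
Codon 3 CGG (Arg): third position 4-fold.
Codon 4 AUU (Ile): third position 3-fold.
Codon 5 GGA (Gly): third position 4-fold.
Codon 6 CAC (His): third position 2-fold.
Four-fold degenerate third positions: 3.

3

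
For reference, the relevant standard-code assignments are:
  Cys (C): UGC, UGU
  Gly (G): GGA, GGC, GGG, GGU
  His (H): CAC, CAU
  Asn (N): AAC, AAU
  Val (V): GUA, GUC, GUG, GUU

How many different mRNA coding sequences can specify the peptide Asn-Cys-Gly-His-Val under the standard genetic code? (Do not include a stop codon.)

Asn: 2 codons.
Cys: 2 codons.
Gly: 4 codons.
His: 2 codons.
Val: 4 codons.
2 × 2 × 4 × 2 × 4 = 128.

128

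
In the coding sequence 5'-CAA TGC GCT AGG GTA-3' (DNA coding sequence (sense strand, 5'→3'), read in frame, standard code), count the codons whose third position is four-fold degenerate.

2

Codon 1 CAA (Gln): third position 2-fold.
Codon 2 TGC (Cys): third position 2-fold.
Codon 3 GCT (Ala): third position 4-fold.
Codon 4 AGG (Arg): third position 2-fold.
Codon 5 GTA (Val): third position 4-fold.
Four-fold degenerate third positions: 2.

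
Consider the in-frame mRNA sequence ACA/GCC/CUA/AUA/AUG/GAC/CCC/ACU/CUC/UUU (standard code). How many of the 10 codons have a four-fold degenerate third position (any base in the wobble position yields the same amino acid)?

6

Codon 1 ACA (Thr): third position 4-fold.
Codon 2 GCC (Ala): third position 4-fold.
Codon 3 CUA (Leu): third position 4-fold.
Codon 4 AUA (Ile): third position 3-fold.
Codon 5 AUG (Met): third position 1-fold.
Codon 6 GAC (Asp): third position 2-fold.
Codon 7 CCC (Pro): third position 4-fold.
Codon 8 ACU (Thr): third position 4-fold.
Codon 9 CUC (Leu): third position 4-fold.
Codon 10 UUU (Phe): third position 2-fold.
Four-fold degenerate third positions: 6.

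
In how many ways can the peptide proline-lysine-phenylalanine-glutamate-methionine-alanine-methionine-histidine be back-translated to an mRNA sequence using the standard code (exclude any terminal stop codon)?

256

Pro: 4 codons.
Lys: 2 codons.
Phe: 2 codons.
Glu: 2 codons.
Met: 1 codon.
Ala: 4 codons.
Met: 1 codon.
His: 2 codons.
4 × 2 × 2 × 2 × 1 × 4 × 1 × 2 = 256.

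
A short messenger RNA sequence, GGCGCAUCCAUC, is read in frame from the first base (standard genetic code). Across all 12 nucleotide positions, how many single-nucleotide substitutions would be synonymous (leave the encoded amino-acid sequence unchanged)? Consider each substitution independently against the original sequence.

11

Codon 1 (GGC, Gly): 3 synonymous substitutions.
Codon 2 (GCA, Ala): 3 synonymous substitutions.
Codon 3 (UCC, Ser): 3 synonymous substitutions.
Codon 4 (AUC, Ile): 2 synonymous substitutions.
Total: 3 + 3 + 3 + 2 = 11.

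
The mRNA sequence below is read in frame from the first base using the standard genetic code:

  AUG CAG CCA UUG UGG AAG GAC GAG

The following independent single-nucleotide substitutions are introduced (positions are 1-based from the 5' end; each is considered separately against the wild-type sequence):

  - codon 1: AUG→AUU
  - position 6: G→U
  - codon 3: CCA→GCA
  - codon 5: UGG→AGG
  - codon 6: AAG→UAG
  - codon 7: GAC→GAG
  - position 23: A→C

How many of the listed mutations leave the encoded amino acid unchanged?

Codon 1: AUG (Met) → AUU (Ile) — missense.
Codon 2: CAG (Gln) → CAU (His) — missense.
Codon 3: CCA (Pro) → GCA (Ala) — missense.
Codon 5: UGG (Trp) → AGG (Arg) — missense.
Codon 6: AAG (Lys) → UAG (Stop) — nonsense.
Codon 7: GAC (Asp) → GAG (Glu) — missense.
Codon 8: GAG (Glu) → GCG (Ala) — missense.
Synonymous: 0 of 7.

0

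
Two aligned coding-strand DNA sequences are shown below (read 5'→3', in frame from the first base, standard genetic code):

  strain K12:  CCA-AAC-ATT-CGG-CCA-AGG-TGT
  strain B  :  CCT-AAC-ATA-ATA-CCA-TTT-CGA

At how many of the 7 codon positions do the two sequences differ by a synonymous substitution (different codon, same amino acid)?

Codon 1: CCA Pro / CCT Pro — synonymous.
Codon 2: AAC Asn / AAC Asn — identical.
Codon 3: ATT Ile / ATA Ile — synonymous.
Codon 4: CGG Arg / ATA Ile — nonsynonymous.
Codon 5: CCA Pro / CCA Pro — identical.
Codon 6: AGG Arg / TTT Phe — nonsynonymous.
Codon 7: TGT Cys / CGA Arg — nonsynonymous.
Synonymous differences: 2.

2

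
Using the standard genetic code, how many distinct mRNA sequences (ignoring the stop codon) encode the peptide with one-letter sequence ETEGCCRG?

Glu: 2 codons.
Thr: 4 codons.
Glu: 2 codons.
Gly: 4 codons.
Cys: 2 codons.
Cys: 2 codons.
Arg: 6 codons.
Gly: 4 codons.
2 × 4 × 2 × 4 × 2 × 2 × 6 × 4 = 6144.

6144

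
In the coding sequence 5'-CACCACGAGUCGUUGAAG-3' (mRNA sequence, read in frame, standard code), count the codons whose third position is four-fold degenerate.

1

Codon 1 CAC (His): third position 2-fold.
Codon 2 CAC (His): third position 2-fold.
Codon 3 GAG (Glu): third position 2-fold.
Codon 4 UCG (Ser): third position 4-fold.
Codon 5 UUG (Leu): third position 2-fold.
Codon 6 AAG (Lys): third position 2-fold.
Four-fold degenerate third positions: 1.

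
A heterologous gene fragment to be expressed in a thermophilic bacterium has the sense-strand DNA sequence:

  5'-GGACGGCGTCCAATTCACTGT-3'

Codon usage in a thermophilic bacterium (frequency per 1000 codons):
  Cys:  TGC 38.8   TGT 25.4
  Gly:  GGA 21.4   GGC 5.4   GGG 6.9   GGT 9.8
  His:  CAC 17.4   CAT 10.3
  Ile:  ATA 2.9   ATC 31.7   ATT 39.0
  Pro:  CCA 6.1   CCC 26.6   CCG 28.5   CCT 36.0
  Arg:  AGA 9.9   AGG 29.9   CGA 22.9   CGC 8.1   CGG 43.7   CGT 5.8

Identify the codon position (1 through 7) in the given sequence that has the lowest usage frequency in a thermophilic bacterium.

3

Codon 1 GGA (Gly): 21.4 per 1000.
Codon 2 CGG (Arg): 43.7 per 1000.
Codon 3 CGT (Arg): 5.8 per 1000.
Codon 4 CCA (Pro): 6.1 per 1000.
Codon 5 ATT (Ile): 39.0 per 1000.
Codon 6 CAC (His): 17.4 per 1000.
Codon 7 TGT (Cys): 25.4 per 1000.
Lowest frequency is 5.8 at codon 3.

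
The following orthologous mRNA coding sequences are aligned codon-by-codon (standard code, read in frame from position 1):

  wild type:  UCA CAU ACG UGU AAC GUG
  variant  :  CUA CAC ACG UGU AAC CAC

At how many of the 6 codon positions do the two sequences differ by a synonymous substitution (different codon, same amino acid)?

1

Codon 1: UCA Ser / CUA Leu — nonsynonymous.
Codon 2: CAU His / CAC His — synonymous.
Codon 3: ACG Thr / ACG Thr — identical.
Codon 4: UGU Cys / UGU Cys — identical.
Codon 5: AAC Asn / AAC Asn — identical.
Codon 6: GUG Val / CAC His — nonsynonymous.
Synonymous differences: 1.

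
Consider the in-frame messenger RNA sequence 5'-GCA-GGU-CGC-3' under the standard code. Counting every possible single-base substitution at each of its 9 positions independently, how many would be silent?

Codon 1 (GCA, Ala): 3 synonymous substitutions.
Codon 2 (GGU, Gly): 3 synonymous substitutions.
Codon 3 (CGC, Arg): 3 synonymous substitutions.
Total: 3 + 3 + 3 = 9.

9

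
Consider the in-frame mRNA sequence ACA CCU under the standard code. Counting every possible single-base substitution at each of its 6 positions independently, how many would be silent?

6

Codon 1 (ACA, Thr): 3 synonymous substitutions.
Codon 2 (CCU, Pro): 3 synonymous substitutions.
Total: 3 + 3 = 6.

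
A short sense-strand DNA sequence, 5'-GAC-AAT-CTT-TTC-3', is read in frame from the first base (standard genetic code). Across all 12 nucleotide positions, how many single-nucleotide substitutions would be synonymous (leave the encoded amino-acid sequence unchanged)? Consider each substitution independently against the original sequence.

6

Codon 1 (GAC, Asp): 1 synonymous substitution.
Codon 2 (AAT, Asn): 1 synonymous substitution.
Codon 3 (CTT, Leu): 3 synonymous substitutions.
Codon 4 (TTC, Phe): 1 synonymous substitution.
Total: 1 + 1 + 3 + 1 = 6.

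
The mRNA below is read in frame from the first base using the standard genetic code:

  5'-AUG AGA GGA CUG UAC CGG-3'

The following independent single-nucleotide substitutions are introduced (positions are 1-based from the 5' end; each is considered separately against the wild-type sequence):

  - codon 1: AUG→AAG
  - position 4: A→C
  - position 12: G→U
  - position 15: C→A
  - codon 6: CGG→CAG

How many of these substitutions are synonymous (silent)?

Codon 1: AUG (Met) → AAG (Lys) — missense.
Codon 2: AGA (Arg) → CGA (Arg) — synonymous.
Codon 4: CUG (Leu) → CUU (Leu) — synonymous.
Codon 5: UAC (Tyr) → UAA (Stop) — nonsense.
Codon 6: CGG (Arg) → CAG (Gln) — missense.
Synonymous: 2 of 5.

2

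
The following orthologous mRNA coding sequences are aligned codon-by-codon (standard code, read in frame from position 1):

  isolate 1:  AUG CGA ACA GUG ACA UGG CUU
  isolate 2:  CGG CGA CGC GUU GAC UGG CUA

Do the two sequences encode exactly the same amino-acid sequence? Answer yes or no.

Codon 1: AUG Met / CGG Arg — nonsynonymous.
Codon 2: CGA Arg / CGA Arg — identical.
Codon 3: ACA Thr / CGC Arg — nonsynonymous.
Codon 4: GUG Val / GUU Val — synonymous.
Codon 5: ACA Thr / GAC Asp — nonsynonymous.
Codon 6: UGG Trp / UGG Trp — identical.
Codon 7: CUU Leu / CUA Leu — synonymous.
Nonsynonymous differences: 3 → different protein.

no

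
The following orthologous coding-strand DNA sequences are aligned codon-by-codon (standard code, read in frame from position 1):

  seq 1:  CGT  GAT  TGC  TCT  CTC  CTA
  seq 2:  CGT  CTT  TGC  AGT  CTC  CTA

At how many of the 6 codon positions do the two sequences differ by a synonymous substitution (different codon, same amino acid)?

Codon 1: CGT Arg / CGT Arg — identical.
Codon 2: GAT Asp / CTT Leu — nonsynonymous.
Codon 3: TGC Cys / TGC Cys — identical.
Codon 4: TCT Ser / AGT Ser — synonymous.
Codon 5: CTC Leu / CTC Leu — identical.
Codon 6: CTA Leu / CTA Leu — identical.
Synonymous differences: 1.

1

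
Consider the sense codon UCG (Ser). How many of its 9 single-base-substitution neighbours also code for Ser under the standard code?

Position 1: none → 0 synonymous.
Position 2: none → 0 synonymous.
Position 3: UCU, UCC, UCA → 3 synonymous.
Total: 0 + 0 + 3 = 3.

3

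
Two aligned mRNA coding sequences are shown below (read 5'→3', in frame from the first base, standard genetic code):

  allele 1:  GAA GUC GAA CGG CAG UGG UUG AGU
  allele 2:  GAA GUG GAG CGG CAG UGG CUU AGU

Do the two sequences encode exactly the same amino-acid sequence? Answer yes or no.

Codon 1: GAA Glu / GAA Glu — identical.
Codon 2: GUC Val / GUG Val — synonymous.
Codon 3: GAA Glu / GAG Glu — synonymous.
Codon 4: CGG Arg / CGG Arg — identical.
Codon 5: CAG Gln / CAG Gln — identical.
Codon 6: UGG Trp / UGG Trp — identical.
Codon 7: UUG Leu / CUU Leu — synonymous.
Codon 8: AGU Ser / AGU Ser — identical.
Nonsynonymous differences: 0 → same protein.

yes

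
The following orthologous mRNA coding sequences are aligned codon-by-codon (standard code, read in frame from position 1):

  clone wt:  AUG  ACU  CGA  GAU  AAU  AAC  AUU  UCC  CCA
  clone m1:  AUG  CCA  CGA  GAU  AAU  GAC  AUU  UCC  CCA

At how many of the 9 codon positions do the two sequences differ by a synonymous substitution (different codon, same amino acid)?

0

Codon 1: AUG Met / AUG Met — identical.
Codon 2: ACU Thr / CCA Pro — nonsynonymous.
Codon 3: CGA Arg / CGA Arg — identical.
Codon 4: GAU Asp / GAU Asp — identical.
Codon 5: AAU Asn / AAU Asn — identical.
Codon 6: AAC Asn / GAC Asp — nonsynonymous.
Codon 7: AUU Ile / AUU Ile — identical.
Codon 8: UCC Ser / UCC Ser — identical.
Codon 9: CCA Pro / CCA Pro — identical.
Synonymous differences: 0.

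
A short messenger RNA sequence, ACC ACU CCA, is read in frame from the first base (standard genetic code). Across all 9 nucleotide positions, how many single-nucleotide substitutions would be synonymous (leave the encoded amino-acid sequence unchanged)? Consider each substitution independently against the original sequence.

Codon 1 (ACC, Thr): 3 synonymous substitutions.
Codon 2 (ACU, Thr): 3 synonymous substitutions.
Codon 3 (CCA, Pro): 3 synonymous substitutions.
Total: 3 + 3 + 3 = 9.

9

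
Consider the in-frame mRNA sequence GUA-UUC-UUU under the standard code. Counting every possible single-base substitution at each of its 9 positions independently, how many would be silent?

5

Codon 1 (GUA, Val): 3 synonymous substitutions.
Codon 2 (UUC, Phe): 1 synonymous substitution.
Codon 3 (UUU, Phe): 1 synonymous substitution.
Total: 3 + 1 + 1 = 5.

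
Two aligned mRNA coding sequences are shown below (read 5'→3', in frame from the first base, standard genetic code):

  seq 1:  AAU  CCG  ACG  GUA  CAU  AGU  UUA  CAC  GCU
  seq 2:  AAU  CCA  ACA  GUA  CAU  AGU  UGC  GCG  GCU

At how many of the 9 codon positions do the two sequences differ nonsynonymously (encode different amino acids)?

2

Codon 1: AAU Asn / AAU Asn — identical.
Codon 2: CCG Pro / CCA Pro — synonymous.
Codon 3: ACG Thr / ACA Thr — synonymous.
Codon 4: GUA Val / GUA Val — identical.
Codon 5: CAU His / CAU His — identical.
Codon 6: AGU Ser / AGU Ser — identical.
Codon 7: UUA Leu / UGC Cys — nonsynonymous.
Codon 8: CAC His / GCG Ala — nonsynonymous.
Codon 9: GCU Ala / GCU Ala — identical.
Nonsynonymous differences: 2.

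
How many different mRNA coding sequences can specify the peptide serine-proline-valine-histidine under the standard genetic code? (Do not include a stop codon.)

192

Ser: 6 codons.
Pro: 4 codons.
Val: 4 codons.
His: 2 codons.
6 × 4 × 4 × 2 = 192.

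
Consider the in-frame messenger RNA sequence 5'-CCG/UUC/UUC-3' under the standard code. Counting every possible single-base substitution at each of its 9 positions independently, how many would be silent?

Codon 1 (CCG, Pro): 3 synonymous substitutions.
Codon 2 (UUC, Phe): 1 synonymous substitution.
Codon 3 (UUC, Phe): 1 synonymous substitution.
Total: 3 + 1 + 1 = 5.

5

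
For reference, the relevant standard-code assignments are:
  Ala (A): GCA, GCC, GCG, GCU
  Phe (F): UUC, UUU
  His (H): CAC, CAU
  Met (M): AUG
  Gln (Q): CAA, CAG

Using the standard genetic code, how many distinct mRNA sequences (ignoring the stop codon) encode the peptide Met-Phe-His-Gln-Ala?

Met: 1 codon.
Phe: 2 codons.
His: 2 codons.
Gln: 2 codons.
Ala: 4 codons.
1 × 2 × 2 × 2 × 4 = 32.

32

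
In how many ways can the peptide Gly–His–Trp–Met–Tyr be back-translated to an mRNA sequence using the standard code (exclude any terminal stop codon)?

16

Gly: 4 codons.
His: 2 codons.
Trp: 1 codon.
Met: 1 codon.
Tyr: 2 codons.
4 × 2 × 1 × 1 × 2 = 16.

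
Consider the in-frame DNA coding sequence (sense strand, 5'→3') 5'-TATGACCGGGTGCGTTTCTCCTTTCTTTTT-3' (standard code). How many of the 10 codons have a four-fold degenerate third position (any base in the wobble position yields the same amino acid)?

5

Codon 1 TAT (Tyr): third position 2-fold.
Codon 2 GAC (Asp): third position 2-fold.
Codon 3 CGG (Arg): third position 4-fold.
Codon 4 GTG (Val): third position 4-fold.
Codon 5 CGT (Arg): third position 4-fold.
Codon 6 TTC (Phe): third position 2-fold.
Codon 7 TCC (Ser): third position 4-fold.
Codon 8 TTT (Phe): third position 2-fold.
Codon 9 CTT (Leu): third position 4-fold.
Codon 10 TTT (Phe): third position 2-fold.
Four-fold degenerate third positions: 5.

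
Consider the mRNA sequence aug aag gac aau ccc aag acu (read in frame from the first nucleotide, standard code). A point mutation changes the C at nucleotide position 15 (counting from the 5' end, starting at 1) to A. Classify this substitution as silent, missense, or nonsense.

Position 15 falls in codon 5: CCC → Pro.
After the substitution the codon is CCA → Pro.
Both encode Pro, so the change is synonymous.

silent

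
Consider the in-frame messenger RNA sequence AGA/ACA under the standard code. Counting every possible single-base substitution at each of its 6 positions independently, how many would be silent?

5

Codon 1 (AGA, Arg): 2 synonymous substitutions.
Codon 2 (ACA, Thr): 3 synonymous substitutions.
Total: 2 + 3 = 5.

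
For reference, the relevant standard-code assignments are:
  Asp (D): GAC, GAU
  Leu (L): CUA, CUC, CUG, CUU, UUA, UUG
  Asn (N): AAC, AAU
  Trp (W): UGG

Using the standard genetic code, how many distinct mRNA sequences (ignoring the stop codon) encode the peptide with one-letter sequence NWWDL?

24

Asn: 2 codons.
Trp: 1 codon.
Trp: 1 codon.
Asp: 2 codons.
Leu: 6 codons.
2 × 1 × 1 × 2 × 6 = 24.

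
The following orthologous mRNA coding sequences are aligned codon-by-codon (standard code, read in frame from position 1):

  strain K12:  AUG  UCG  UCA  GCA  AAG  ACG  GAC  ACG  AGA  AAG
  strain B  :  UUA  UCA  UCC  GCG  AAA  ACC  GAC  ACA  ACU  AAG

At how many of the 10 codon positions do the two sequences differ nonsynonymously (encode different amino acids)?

2

Codon 1: AUG Met / UUA Leu — nonsynonymous.
Codon 2: UCG Ser / UCA Ser — synonymous.
Codon 3: UCA Ser / UCC Ser — synonymous.
Codon 4: GCA Ala / GCG Ala — synonymous.
Codon 5: AAG Lys / AAA Lys — synonymous.
Codon 6: ACG Thr / ACC Thr — synonymous.
Codon 7: GAC Asp / GAC Asp — identical.
Codon 8: ACG Thr / ACA Thr — synonymous.
Codon 9: AGA Arg / ACU Thr — nonsynonymous.
Codon 10: AAG Lys / AAG Lys — identical.
Nonsynonymous differences: 2.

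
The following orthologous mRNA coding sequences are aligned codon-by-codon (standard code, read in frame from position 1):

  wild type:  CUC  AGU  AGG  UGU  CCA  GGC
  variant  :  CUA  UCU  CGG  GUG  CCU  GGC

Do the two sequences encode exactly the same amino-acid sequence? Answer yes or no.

Codon 1: CUC Leu / CUA Leu — synonymous.
Codon 2: AGU Ser / UCU Ser — synonymous.
Codon 3: AGG Arg / CGG Arg — synonymous.
Codon 4: UGU Cys / GUG Val — nonsynonymous.
Codon 5: CCA Pro / CCU Pro — synonymous.
Codon 6: GGC Gly / GGC Gly — identical.
Nonsynonymous differences: 1 → different protein.

no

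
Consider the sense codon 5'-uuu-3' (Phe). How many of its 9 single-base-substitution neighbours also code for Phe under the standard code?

1

Position 1: none → 0 synonymous.
Position 2: none → 0 synonymous.
Position 3: UUC → 1 synonymous.
Total: 0 + 0 + 1 = 1.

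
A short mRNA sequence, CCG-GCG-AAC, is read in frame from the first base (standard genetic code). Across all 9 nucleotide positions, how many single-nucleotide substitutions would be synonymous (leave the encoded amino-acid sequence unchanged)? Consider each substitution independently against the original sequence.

7

Codon 1 (CCG, Pro): 3 synonymous substitutions.
Codon 2 (GCG, Ala): 3 synonymous substitutions.
Codon 3 (AAC, Asn): 1 synonymous substitution.
Total: 3 + 3 + 1 = 7.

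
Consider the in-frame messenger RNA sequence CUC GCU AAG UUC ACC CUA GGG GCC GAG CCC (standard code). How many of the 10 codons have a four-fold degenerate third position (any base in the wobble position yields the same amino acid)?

7

Codon 1 CUC (Leu): third position 4-fold.
Codon 2 GCU (Ala): third position 4-fold.
Codon 3 AAG (Lys): third position 2-fold.
Codon 4 UUC (Phe): third position 2-fold.
Codon 5 ACC (Thr): third position 4-fold.
Codon 6 CUA (Leu): third position 4-fold.
Codon 7 GGG (Gly): third position 4-fold.
Codon 8 GCC (Ala): third position 4-fold.
Codon 9 GAG (Glu): third position 2-fold.
Codon 10 CCC (Pro): third position 4-fold.
Four-fold degenerate third positions: 7.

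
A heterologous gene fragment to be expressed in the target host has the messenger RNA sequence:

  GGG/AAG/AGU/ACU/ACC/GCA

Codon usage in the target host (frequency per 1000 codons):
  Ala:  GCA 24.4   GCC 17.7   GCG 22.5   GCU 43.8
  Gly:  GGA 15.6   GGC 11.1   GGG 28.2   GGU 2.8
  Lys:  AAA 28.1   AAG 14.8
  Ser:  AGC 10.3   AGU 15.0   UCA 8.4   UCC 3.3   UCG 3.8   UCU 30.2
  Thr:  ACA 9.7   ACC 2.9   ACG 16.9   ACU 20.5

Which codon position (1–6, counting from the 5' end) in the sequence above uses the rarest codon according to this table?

Codon 1 GGG (Gly): 28.2 per 1000.
Codon 2 AAG (Lys): 14.8 per 1000.
Codon 3 AGU (Ser): 15.0 per 1000.
Codon 4 ACU (Thr): 20.5 per 1000.
Codon 5 ACC (Thr): 2.9 per 1000.
Codon 6 GCA (Ala): 24.4 per 1000.
Lowest frequency is 2.9 at codon 5.

5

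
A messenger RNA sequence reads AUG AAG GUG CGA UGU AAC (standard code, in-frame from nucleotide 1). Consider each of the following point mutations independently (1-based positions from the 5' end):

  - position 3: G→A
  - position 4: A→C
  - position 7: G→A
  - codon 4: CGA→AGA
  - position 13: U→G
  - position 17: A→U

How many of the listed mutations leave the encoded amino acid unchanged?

Codon 1: AUG (Met) → AUA (Ile) — missense.
Codon 2: AAG (Lys) → CAG (Gln) — missense.
Codon 3: GUG (Val) → AUG (Met) — missense.
Codon 4: CGA (Arg) → AGA (Arg) — synonymous.
Codon 5: UGU (Cys) → GGU (Gly) — missense.
Codon 6: AAC (Asn) → AUC (Ile) — missense.
Synonymous: 1 of 6.

1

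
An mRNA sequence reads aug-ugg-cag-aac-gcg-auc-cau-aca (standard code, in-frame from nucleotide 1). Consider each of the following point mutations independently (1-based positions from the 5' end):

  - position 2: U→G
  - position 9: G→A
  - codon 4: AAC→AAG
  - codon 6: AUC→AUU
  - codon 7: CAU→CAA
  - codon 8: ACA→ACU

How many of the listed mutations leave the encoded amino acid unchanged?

3

Codon 1: AUG (Met) → AGG (Arg) — missense.
Codon 3: CAG (Gln) → CAA (Gln) — synonymous.
Codon 4: AAC (Asn) → AAG (Lys) — missense.
Codon 6: AUC (Ile) → AUU (Ile) — synonymous.
Codon 7: CAU (His) → CAA (Gln) — missense.
Codon 8: ACA (Thr) → ACU (Thr) — synonymous.
Synonymous: 3 of 6.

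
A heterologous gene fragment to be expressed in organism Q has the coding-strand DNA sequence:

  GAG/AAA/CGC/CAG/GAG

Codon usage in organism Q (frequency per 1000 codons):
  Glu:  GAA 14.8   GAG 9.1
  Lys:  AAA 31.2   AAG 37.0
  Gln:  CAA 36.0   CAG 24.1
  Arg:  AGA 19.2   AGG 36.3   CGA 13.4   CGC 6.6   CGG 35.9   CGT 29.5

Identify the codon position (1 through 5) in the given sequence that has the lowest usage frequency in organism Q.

3

Codon 1 GAG (Glu): 9.1 per 1000.
Codon 2 AAA (Lys): 31.2 per 1000.
Codon 3 CGC (Arg): 6.6 per 1000.
Codon 4 CAG (Gln): 24.1 per 1000.
Codon 5 GAG (Glu): 9.1 per 1000.
Lowest frequency is 6.6 at codon 3.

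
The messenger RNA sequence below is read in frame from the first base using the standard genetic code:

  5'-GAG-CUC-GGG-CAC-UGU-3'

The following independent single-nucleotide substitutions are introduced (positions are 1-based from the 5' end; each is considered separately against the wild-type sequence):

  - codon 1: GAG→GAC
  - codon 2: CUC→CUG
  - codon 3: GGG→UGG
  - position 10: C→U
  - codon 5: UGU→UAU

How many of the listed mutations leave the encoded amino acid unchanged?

1

Codon 1: GAG (Glu) → GAC (Asp) — missense.
Codon 2: CUC (Leu) → CUG (Leu) — synonymous.
Codon 3: GGG (Gly) → UGG (Trp) — missense.
Codon 4: CAC (His) → UAC (Tyr) — missense.
Codon 5: UGU (Cys) → UAU (Tyr) — missense.
Synonymous: 1 of 5.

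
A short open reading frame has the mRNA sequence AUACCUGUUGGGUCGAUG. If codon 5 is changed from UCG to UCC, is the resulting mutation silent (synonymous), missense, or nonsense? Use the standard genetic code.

Position 15 falls in codon 5: UCG → Ser.
After the substitution the codon is UCC → Ser.
Both encode Ser, so the change is synonymous.

silent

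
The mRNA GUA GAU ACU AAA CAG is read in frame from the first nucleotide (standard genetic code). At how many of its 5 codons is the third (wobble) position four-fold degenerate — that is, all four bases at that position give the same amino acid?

2

Codon 1 GUA (Val): third position 4-fold.
Codon 2 GAU (Asp): third position 2-fold.
Codon 3 ACU (Thr): third position 4-fold.
Codon 4 AAA (Lys): third position 2-fold.
Codon 5 CAG (Gln): third position 2-fold.
Four-fold degenerate third positions: 2.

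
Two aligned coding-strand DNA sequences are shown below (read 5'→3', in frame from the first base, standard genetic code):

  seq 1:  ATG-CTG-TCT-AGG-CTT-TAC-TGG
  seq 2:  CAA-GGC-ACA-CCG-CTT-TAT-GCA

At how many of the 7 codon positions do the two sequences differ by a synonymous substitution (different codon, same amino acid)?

Codon 1: ATG Met / CAA Gln — nonsynonymous.
Codon 2: CTG Leu / GGC Gly — nonsynonymous.
Codon 3: TCT Ser / ACA Thr — nonsynonymous.
Codon 4: AGG Arg / CCG Pro — nonsynonymous.
Codon 5: CTT Leu / CTT Leu — identical.
Codon 6: TAC Tyr / TAT Tyr — synonymous.
Codon 7: TGG Trp / GCA Ala — nonsynonymous.
Synonymous differences: 1.

1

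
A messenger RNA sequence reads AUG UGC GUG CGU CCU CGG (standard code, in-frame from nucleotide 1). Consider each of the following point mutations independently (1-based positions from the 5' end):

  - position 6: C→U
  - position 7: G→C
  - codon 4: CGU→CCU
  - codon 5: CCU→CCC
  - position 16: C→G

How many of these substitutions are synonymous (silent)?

Codon 2: UGC (Cys) → UGU (Cys) — synonymous.
Codon 3: GUG (Val) → CUG (Leu) — missense.
Codon 4: CGU (Arg) → CCU (Pro) — missense.
Codon 5: CCU (Pro) → CCC (Pro) — synonymous.
Codon 6: CGG (Arg) → GGG (Gly) — missense.
Synonymous: 2 of 5.

2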